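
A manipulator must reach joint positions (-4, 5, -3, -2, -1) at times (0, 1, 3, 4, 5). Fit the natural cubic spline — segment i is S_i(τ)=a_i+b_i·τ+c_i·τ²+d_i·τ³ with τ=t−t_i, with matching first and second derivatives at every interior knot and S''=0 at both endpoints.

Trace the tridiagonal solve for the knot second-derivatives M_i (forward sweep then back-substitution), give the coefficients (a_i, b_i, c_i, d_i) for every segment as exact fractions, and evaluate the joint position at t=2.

  seg 0: a=-4 b=1437/122 c=0 d=-339/122
  seg 1: a=5 b=210/61 c=-1017/122 d=563/244
  seg 2: a=-3 b=-135/61 c=336/61 d=-140/61
  seg 3: a=-2 b=117/61 c=-84/61 d=28/61
S(2) = 589/244

Δ: Δ0=9, Δ1=-4, Δ2=1, Δ3=1
row 1: diag=6, rhs=-78; c'=1/3, d'=-13
row 2: denom=6−2·1/3=16/3; d'=(30−2·-13)/(16/3)=21/2
row 3: denom=4−1·3/16=61/16; d'=(0−1·21/2)/(61/16)=-168/61
back: M3=-168/61
back: M2=21/2−3/16·-168/61=672/61
back: M1=-13−1/3·672/61=-1017/61
M: M0=0, M1=-1017/61, M2=672/61, M3=-168/61, M4=0
seg 0: a=-4, c=M0/2=0, d=(M1−M0)/(6·1)=-339/122, b=Δ0−h0·(2M0+M1)/6=1437/122
seg 1: a=5, c=M1/2=-1017/122, d=(M2−M1)/(6·2)=563/244, b=Δ1−h1·(2M1+M2)/6=210/61
seg 2: a=-3, c=M2/2=336/61, d=(M3−M2)/(6·1)=-140/61, b=Δ2−h2·(2M2+M3)/6=-135/61
seg 3: a=-2, c=M3/2=-84/61, d=(M4−M3)/(6·1)=28/61, b=Δ3−h3·(2M3+M4)/6=117/61
t_q=2 → seg 1, τ=1; S=5+210/61·τ+-1017/122·τ²+563/244·τ³=589/244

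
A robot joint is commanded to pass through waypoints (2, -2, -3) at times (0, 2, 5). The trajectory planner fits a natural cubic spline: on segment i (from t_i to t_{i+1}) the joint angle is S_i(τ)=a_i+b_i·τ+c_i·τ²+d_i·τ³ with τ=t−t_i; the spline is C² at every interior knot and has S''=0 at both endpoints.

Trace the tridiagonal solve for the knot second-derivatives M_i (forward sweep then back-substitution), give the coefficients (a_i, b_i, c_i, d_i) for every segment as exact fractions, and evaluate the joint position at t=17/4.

  seg 0: a=2 b=-7/3 c=0 d=1/12
  seg 1: a=-2 b=-4/3 c=1/2 d=-1/18
S(17/4) = -397/128

Δ: Δ0=-2, Δ1=-1/3
row 1: diag=10, rhs=10; c'=3/10, d'=1
back: M1=1
M: M0=0, M1=1, M2=0
seg 0: a=2, c=M0/2=0, d=(M1−M0)/(6·2)=1/12, b=Δ0−h0·(2M0+M1)/6=-7/3
seg 1: a=-2, c=M1/2=1/2, d=(M2−M1)/(6·3)=-1/18, b=Δ1−h1·(2M1+M2)/6=-4/3
t_q=17/4 → seg 1, τ=9/4; S=-2+-4/3·τ+1/2·τ²+-1/18·τ³=-397/128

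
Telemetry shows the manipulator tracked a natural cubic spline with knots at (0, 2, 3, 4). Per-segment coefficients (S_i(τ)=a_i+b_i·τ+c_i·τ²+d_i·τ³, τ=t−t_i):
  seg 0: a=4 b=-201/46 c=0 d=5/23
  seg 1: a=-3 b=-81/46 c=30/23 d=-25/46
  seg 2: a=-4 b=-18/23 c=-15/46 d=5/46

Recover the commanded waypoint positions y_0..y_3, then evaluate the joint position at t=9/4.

y_0=4 y_1=-3 y_2=-4 y_3=-5
S(9/4) = -431/128

y_0 = S_0(0) = a_0 = 4
y_1 = S_1(0) = a_1 = -3
y_2 = S_2(0) = a_2 = -4
y_3 = S_2(1) = -5
t_q=9/4 is in segment 1 (τ=1/4); S_1(τ)=-431/128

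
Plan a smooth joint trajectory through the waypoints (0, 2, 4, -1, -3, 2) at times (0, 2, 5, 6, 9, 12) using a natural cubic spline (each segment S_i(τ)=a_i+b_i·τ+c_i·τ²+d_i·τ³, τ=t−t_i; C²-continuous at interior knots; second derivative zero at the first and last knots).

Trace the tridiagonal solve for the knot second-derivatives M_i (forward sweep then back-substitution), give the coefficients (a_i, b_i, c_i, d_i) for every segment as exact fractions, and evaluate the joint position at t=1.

Δ: Δ0=1, Δ1=2/3, Δ2=-5, Δ3=-2/3, Δ4=5/3
row 1: diag=10, rhs=-2; c'=3/10, d'=-1/5
row 2: denom=8−3·3/10=71/10; d'=(-34−3·-1/5)/(71/10)=-334/71
row 3: denom=8−1·10/71=558/71; d'=(26−1·-334/71)/(558/71)=1090/279
row 4: denom=12−3·71/186=673/62; d'=(14−3·1090/279)/(673/62)=424/2019
back: M4=424/2019
back: M3=1090/279−71/186·424/2019=7726/2019
back: M2=-334/71−10/71·7726/2019=-10586/2019
back: M1=-1/5−3/10·-10586/2019=924/673
M: M0=0, M1=924/673, M2=-10586/2019, M3=7726/2019, M4=424/2019, M5=0
seg 0: a=0, c=M0/2=0, d=(M1−M0)/(6·2)=77/673, b=Δ0−h0·(2M0+M1)/6=365/673
seg 1: a=2, c=M1/2=462/673, d=(M2−M1)/(6·3)=-6679/18171, b=Δ1−h1·(2M1+M2)/6=1289/673
seg 2: a=4, c=M2/2=-5293/2019, d=(M3−M2)/(6·1)=3052/2019, b=Δ2−h2·(2M2+M3)/6=-2618/673
seg 3: a=-1, c=M3/2=3863/2019, d=(M4−M3)/(6·3)=-1217/6057, b=Δ3−h3·(2M3+M4)/6=-9284/2019
seg 4: a=-3, c=M4/2=212/2019, d=(M5−M4)/(6·3)=-212/18171, b=Δ4−h4·(2M4+M5)/6=2941/2019
t_q=1 → seg 0, τ=1; S=0+365/673·τ+0·τ²+77/673·τ³=442/673

  seg 0: a=0 b=365/673 c=0 d=77/673
  seg 1: a=2 b=1289/673 c=462/673 d=-6679/18171
  seg 2: a=4 b=-2618/673 c=-5293/2019 d=3052/2019
  seg 3: a=-1 b=-9284/2019 c=3863/2019 d=-1217/6057
  seg 4: a=-3 b=2941/2019 c=212/2019 d=-212/18171
S(1) = 442/673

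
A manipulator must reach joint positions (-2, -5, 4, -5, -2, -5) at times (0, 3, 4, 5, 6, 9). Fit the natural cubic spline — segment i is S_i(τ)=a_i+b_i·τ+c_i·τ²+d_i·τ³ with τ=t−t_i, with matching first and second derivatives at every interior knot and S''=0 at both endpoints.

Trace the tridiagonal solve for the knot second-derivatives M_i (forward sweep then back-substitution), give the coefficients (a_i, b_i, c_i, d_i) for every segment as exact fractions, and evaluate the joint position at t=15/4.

  seg 0: a=-2 b=-2117/299 c=0 d=202/299
  seg 1: a=-5 b=3337/299 c=1818/299 d=-2464/299
  seg 2: a=4 b=-419/299 c=-5574/299 d=254/23
  seg 3: a=-5 b=-1661/299 c=4332/299 d=-1774/299
  seg 4: a=-2 b=1681/299 c=-990/299 d=110/299
S(15/4) = 7927/2392

Δ: Δ0=-1, Δ1=9, Δ2=-9, Δ3=3, Δ4=-1
row 1: diag=8, rhs=60; c'=1/8, d'=15/2
row 2: denom=4−1·1/8=31/8; d'=(-108−1·15/2)/(31/8)=-924/31
row 3: denom=4−1·8/31=116/31; d'=(72−1·-924/31)/(116/31)=789/29
row 4: denom=8−1·31/116=897/116; d'=(-24−1·789/29)/(897/116)=-1980/299
back: M4=-1980/299
back: M3=789/29−31/116·-1980/299=8664/299
back: M2=-924/31−8/31·8664/299=-11148/299
back: M1=15/2−1/8·-11148/299=3636/299
M: M0=0, M1=3636/299, M2=-11148/299, M3=8664/299, M4=-1980/299, M5=0
seg 0: a=-2, c=M0/2=0, d=(M1−M0)/(6·3)=202/299, b=Δ0−h0·(2M0+M1)/6=-2117/299
seg 1: a=-5, c=M1/2=1818/299, d=(M2−M1)/(6·1)=-2464/299, b=Δ1−h1·(2M1+M2)/6=3337/299
seg 2: a=4, c=M2/2=-5574/299, d=(M3−M2)/(6·1)=254/23, b=Δ2−h2·(2M2+M3)/6=-419/299
seg 3: a=-5, c=M3/2=4332/299, d=(M4−M3)/(6·1)=-1774/299, b=Δ3−h3·(2M3+M4)/6=-1661/299
seg 4: a=-2, c=M4/2=-990/299, d=(M5−M4)/(6·3)=110/299, b=Δ4−h4·(2M4+M5)/6=1681/299
t_q=15/4 → seg 1, τ=3/4; S=-5+3337/299·τ+1818/299·τ²+-2464/299·τ³=7927/2392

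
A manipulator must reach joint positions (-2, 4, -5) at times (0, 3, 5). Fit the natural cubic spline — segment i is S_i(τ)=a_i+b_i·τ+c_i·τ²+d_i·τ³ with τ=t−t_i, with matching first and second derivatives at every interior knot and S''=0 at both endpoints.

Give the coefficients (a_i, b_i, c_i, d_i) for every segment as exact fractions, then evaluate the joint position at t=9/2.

Δ: Δ0=2, Δ1=-9/2
row 1: diag=10, rhs=-39; c'=1/5, d'=-39/10
back: M1=-39/10
M: M0=0, M1=-39/10, M2=0
seg 0: a=-2, c=M0/2=0, d=(M1−M0)/(6·3)=-13/60, b=Δ0−h0·(2M0+M1)/6=79/20
seg 1: a=4, c=M1/2=-39/20, d=(M2−M1)/(6·2)=13/40, b=Δ1−h1·(2M1+M2)/6=-19/10
t_q=9/2 → seg 1, τ=3/2; S=4+-19/10·τ+-39/20·τ²+13/40·τ³=-137/64

  seg 0: a=-2 b=79/20 c=0 d=-13/60
  seg 1: a=4 b=-19/10 c=-39/20 d=13/40
S(9/2) = -137/64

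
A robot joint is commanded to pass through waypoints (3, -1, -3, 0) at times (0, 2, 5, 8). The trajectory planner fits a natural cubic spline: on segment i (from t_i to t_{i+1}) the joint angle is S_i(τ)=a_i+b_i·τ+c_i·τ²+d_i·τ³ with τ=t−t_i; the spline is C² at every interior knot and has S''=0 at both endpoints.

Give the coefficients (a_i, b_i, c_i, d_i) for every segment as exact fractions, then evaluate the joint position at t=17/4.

Δ: Δ0=-2, Δ1=-2/3, Δ2=1
row 1: diag=10, rhs=8; c'=3/10, d'=4/5
row 2: denom=12−3·3/10=111/10; d'=(10−3·4/5)/(111/10)=76/111
back: M2=76/111
back: M1=4/5−3/10·76/111=22/37
M: M0=0, M1=22/37, M2=76/111, M3=0
seg 0: a=3, c=M0/2=0, d=(M1−M0)/(6·2)=11/222, b=Δ0−h0·(2M0+M1)/6=-244/111
seg 1: a=-1, c=M1/2=11/37, d=(M2−M1)/(6·3)=5/999, b=Δ1−h1·(2M1+M2)/6=-178/111
seg 2: a=-3, c=M2/2=38/111, d=(M3−M2)/(6·3)=-38/999, b=Δ2−h2·(2M2+M3)/6=35/111
t_q=17/4 → seg 1, τ=9/4; S=-1+-178/111·τ+11/37·τ²+5/999·τ³=-7213/2368

  seg 0: a=3 b=-244/111 c=0 d=11/222
  seg 1: a=-1 b=-178/111 c=11/37 d=5/999
  seg 2: a=-3 b=35/111 c=38/111 d=-38/999
S(17/4) = -7213/2368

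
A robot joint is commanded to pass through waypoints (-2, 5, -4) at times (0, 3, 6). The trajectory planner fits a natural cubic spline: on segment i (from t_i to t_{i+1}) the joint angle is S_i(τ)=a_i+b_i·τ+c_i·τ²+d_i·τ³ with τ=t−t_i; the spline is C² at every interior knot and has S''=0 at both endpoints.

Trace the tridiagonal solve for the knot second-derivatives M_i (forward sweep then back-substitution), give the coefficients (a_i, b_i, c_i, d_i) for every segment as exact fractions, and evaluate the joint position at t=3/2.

  seg 0: a=-2 b=11/3 c=0 d=-4/27
  seg 1: a=5 b=-1/3 c=-4/3 d=4/27
S(3/2) = 3

Δ: Δ0=7/3, Δ1=-3
row 1: diag=12, rhs=-32; c'=1/4, d'=-8/3
back: M1=-8/3
M: M0=0, M1=-8/3, M2=0
seg 0: a=-2, c=M0/2=0, d=(M1−M0)/(6·3)=-4/27, b=Δ0−h0·(2M0+M1)/6=11/3
seg 1: a=5, c=M1/2=-4/3, d=(M2−M1)/(6·3)=4/27, b=Δ1−h1·(2M1+M2)/6=-1/3
t_q=3/2 → seg 0, τ=3/2; S=-2+11/3·τ+0·τ²+-4/27·τ³=3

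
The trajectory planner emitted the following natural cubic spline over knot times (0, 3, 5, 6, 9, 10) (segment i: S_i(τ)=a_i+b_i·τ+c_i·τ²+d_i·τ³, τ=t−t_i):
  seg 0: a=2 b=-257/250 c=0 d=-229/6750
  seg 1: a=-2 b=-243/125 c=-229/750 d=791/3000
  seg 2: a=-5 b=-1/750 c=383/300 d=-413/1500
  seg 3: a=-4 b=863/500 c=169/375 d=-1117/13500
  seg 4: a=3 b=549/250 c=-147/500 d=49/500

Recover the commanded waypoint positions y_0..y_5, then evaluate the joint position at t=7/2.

y_0=2 y_1=-2 y_2=-5 y_3=-4 y_4=3 y_5=5
S(7/2) = -24123/8000

y_0 = S_0(0) = a_0 = 2
y_1 = S_1(0) = a_1 = -2
y_2 = S_2(0) = a_2 = -5
y_3 = S_3(0) = a_3 = -4
y_4 = S_4(0) = a_4 = 3
y_5 = S_4(1) = 5
t_q=7/2 is in segment 1 (τ=1/2); S_1(τ)=-24123/8000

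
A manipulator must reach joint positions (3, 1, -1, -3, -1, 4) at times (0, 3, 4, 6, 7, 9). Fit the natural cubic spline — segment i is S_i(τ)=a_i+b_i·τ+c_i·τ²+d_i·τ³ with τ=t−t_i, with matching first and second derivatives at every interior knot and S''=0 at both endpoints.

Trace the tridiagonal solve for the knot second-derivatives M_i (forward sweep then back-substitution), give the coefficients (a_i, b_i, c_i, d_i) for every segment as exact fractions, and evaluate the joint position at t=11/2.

Δ: Δ0=-2/3, Δ1=-2, Δ2=-1, Δ3=2, Δ4=5/2
row 1: diag=8, rhs=-8; c'=1/8, d'=-1
row 2: denom=6−1·1/8=47/8; d'=(6−1·-1)/(47/8)=56/47
row 3: denom=6−2·16/47=250/47; d'=(18−2·56/47)/(250/47)=367/125
row 4: denom=6−1·47/250=1453/250; d'=(3−1·367/125)/(1453/250)=16/1453
back: M4=16/1453
back: M3=367/125−47/250·16/1453=4263/1453
back: M2=56/47−16/47·4263/1453=280/1453
back: M1=-1−1/8·280/1453=-1488/1453
M: M0=0, M1=-1488/1453, M2=280/1453, M3=4263/1453, M4=16/1453, M5=0
seg 0: a=3, c=M0/2=0, d=(M1−M0)/(6·3)=-248/4359, b=Δ0−h0·(2M0+M1)/6=-674/4359
seg 1: a=1, c=M1/2=-744/1453, d=(M2−M1)/(6·1)=884/4359, b=Δ1−h1·(2M1+M2)/6=-7370/4359
seg 2: a=-1, c=M2/2=140/1453, d=(M3−M2)/(6·2)=3983/17436, b=Δ2−h2·(2M2+M3)/6=-9182/4359
seg 3: a=-3, c=M3/2=4263/2906, d=(M4−M3)/(6·1)=-4247/8718, b=Δ3−h3·(2M3+M4)/6=4447/4359
seg 4: a=-1, c=M4/2=8/1453, d=(M5−M4)/(6·2)=-4/4359, b=Δ4−h4·(2M4+M5)/6=21731/8718
t_q=11/2 → seg 2, τ=3/2; S=-1+-9182/4359·τ+140/1453·τ²+3983/17436·τ³=-147481/46496

  seg 0: a=3 b=-674/4359 c=0 d=-248/4359
  seg 1: a=1 b=-7370/4359 c=-744/1453 d=884/4359
  seg 2: a=-1 b=-9182/4359 c=140/1453 d=3983/17436
  seg 3: a=-3 b=4447/4359 c=4263/2906 d=-4247/8718
  seg 4: a=-1 b=21731/8718 c=8/1453 d=-4/4359
S(11/2) = -147481/46496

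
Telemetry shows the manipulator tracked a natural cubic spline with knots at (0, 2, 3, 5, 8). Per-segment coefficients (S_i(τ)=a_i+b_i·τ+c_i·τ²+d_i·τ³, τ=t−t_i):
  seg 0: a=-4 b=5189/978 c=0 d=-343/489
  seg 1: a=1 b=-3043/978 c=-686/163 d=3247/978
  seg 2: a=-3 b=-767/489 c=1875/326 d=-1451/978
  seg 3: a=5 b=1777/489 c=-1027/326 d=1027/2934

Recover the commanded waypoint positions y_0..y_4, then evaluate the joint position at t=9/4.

y_0 = S_0(0) = a_0 = -4
y_1 = S_1(0) = a_1 = 1
y_2 = S_2(0) = a_2 = -3
y_3 = S_3(0) = a_3 = 5
y_4 = S_3(3) = -3
t_q=9/4 is in segment 1 (τ=1/4); S_1(τ)=229/20864

y_0=-4 y_1=1 y_2=-3 y_3=5 y_4=-3
S(9/4) = 229/20864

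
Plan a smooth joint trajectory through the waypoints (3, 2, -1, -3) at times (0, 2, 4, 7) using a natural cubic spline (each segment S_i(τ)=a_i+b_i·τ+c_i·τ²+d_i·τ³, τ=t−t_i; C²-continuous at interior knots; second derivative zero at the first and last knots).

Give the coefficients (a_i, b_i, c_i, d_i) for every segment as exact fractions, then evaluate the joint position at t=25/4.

Δ: Δ0=-1/2, Δ1=-3/2, Δ2=-2/3
row 1: diag=8, rhs=-6; c'=1/4, d'=-3/4
row 2: denom=10−2·1/4=19/2; d'=(5−2·-3/4)/(19/2)=13/19
back: M2=13/19
back: M1=-3/4−1/4·13/19=-35/38
M: M0=0, M1=-35/38, M2=13/19, M3=0
seg 0: a=3, c=M0/2=0, d=(M1−M0)/(6·2)=-35/456, b=Δ0−h0·(2M0+M1)/6=-11/57
seg 1: a=2, c=M1/2=-35/76, d=(M2−M1)/(6·2)=61/456, b=Δ1−h1·(2M1+M2)/6=-127/114
seg 2: a=-1, c=M2/2=13/38, d=(M3−M2)/(6·3)=-13/342, b=Δ2−h2·(2M2+M3)/6=-77/57
t_q=25/4 → seg 2, τ=9/4; S=-1+-77/57·τ+13/38·τ²+-13/342·τ³=-6665/2432

  seg 0: a=3 b=-11/57 c=0 d=-35/456
  seg 1: a=2 b=-127/114 c=-35/76 d=61/456
  seg 2: a=-1 b=-77/57 c=13/38 d=-13/342
S(25/4) = -6665/2432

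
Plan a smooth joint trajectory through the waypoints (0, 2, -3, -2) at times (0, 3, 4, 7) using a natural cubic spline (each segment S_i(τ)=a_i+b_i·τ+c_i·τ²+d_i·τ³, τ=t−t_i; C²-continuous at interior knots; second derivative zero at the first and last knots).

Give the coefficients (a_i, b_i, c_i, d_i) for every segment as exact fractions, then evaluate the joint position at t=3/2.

Δ: Δ0=2/3, Δ1=-5, Δ2=1/3
row 1: diag=8, rhs=-34; c'=1/8, d'=-17/4
row 2: denom=8−1·1/8=63/8; d'=(32−1·-17/4)/(63/8)=290/63
back: M2=290/63
back: M1=-17/4−1/8·290/63=-304/63
M: M0=0, M1=-304/63, M2=290/63, M3=0
seg 0: a=0, c=M0/2=0, d=(M1−M0)/(6·3)=-152/567, b=Δ0−h0·(2M0+M1)/6=194/63
seg 1: a=2, c=M1/2=-152/63, d=(M2−M1)/(6·1)=11/7, b=Δ1−h1·(2M1+M2)/6=-262/63
seg 2: a=-3, c=M2/2=145/63, d=(M3−M2)/(6·3)=-145/567, b=Δ2−h2·(2M2+M3)/6=-269/63
t_q=3/2 → seg 0, τ=3/2; S=0+194/63·τ+0·τ²+-152/567·τ³=26/7

  seg 0: a=0 b=194/63 c=0 d=-152/567
  seg 1: a=2 b=-262/63 c=-152/63 d=11/7
  seg 2: a=-3 b=-269/63 c=145/63 d=-145/567
S(3/2) = 26/7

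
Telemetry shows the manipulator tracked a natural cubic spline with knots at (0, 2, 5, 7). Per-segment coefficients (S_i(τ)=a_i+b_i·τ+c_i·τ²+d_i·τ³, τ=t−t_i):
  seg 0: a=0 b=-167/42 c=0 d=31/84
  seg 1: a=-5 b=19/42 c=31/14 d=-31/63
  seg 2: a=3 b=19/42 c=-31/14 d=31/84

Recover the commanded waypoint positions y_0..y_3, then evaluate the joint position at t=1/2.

y_0 = S_0(0) = a_0 = 0
y_1 = S_1(0) = a_1 = -5
y_2 = S_2(0) = a_2 = 3
y_3 = S_2(2) = -2
t_q=1/2 is in segment 0 (τ=1/2); S_0(τ)=-435/224

y_0=0 y_1=-5 y_2=3 y_3=-2
S(1/2) = -435/224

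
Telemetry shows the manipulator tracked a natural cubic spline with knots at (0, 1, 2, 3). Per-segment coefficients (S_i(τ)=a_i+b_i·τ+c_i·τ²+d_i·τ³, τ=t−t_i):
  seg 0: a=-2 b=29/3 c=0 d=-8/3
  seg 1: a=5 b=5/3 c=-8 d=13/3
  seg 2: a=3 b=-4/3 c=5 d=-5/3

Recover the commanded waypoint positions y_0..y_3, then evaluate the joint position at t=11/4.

y_0 = S_0(0) = a_0 = -2
y_1 = S_1(0) = a_1 = 5
y_2 = S_2(0) = a_2 = 3
y_3 = S_2(1) = 5
t_q=11/4 is in segment 2 (τ=3/4); S_2(τ)=263/64

y_0=-2 y_1=5 y_2=3 y_3=5
S(11/4) = 263/64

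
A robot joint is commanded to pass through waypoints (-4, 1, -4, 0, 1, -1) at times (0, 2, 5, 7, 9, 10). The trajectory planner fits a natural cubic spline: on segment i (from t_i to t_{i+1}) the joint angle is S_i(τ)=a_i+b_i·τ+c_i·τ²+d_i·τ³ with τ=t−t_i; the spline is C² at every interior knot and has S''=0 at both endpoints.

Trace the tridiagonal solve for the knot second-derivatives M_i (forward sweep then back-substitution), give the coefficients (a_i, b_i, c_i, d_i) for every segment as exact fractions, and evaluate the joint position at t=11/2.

Δ: Δ0=5/2, Δ1=-5/3, Δ2=2, Δ3=1/2, Δ4=-2
row 1: diag=10, rhs=-25; c'=3/10, d'=-5/2
row 2: denom=10−3·3/10=91/10; d'=(22−3·-5/2)/(91/10)=295/91
row 3: denom=8−2·20/91=688/91; d'=(-9−2·295/91)/(688/91)=-1409/688
row 4: denom=6−2·91/344=941/172; d'=(-15−2·-1409/688)/(941/172)=-3751/1882
back: M4=-3751/1882
back: M3=-1409/688−91/344·-3751/1882=-1431/941
back: M2=295/91−20/91·-1431/941=3365/941
back: M1=-5/2−3/10·3365/941=-3362/941
M: M0=0, M1=-3362/941, M2=3365/941, M3=-1431/941, M4=-3751/1882, M5=0
seg 0: a=-4, c=M0/2=0, d=(M1−M0)/(6·2)=-1681/5646, b=Δ0−h0·(2M0+M1)/6=20839/5646
seg 1: a=1, c=M1/2=-1681/941, d=(M2−M1)/(6·3)=6727/16938, b=Δ1−h1·(2M1+M2)/6=667/5646
seg 2: a=-4, c=M2/2=3365/1882, d=(M3−M2)/(6·2)=-1199/2823, b=Δ2−h2·(2M2+M3)/6=347/2823
seg 3: a=0, c=M3/2=-1431/1882, d=(M4−M3)/(6·2)=-889/22584, b=Δ3−h3·(2M3+M4)/6=6149/2823
seg 4: a=1, c=M4/2=-3751/3764, d=(M5−M4)/(6·1)=3751/11292, b=Δ4−h4·(2M4+M5)/6=-7541/5646
t_q=11/2 → seg 2, τ=1/2; S=-4+347/2823·τ+3365/1882·τ²+-1199/2823·τ³=-6671/1882

  seg 0: a=-4 b=20839/5646 c=0 d=-1681/5646
  seg 1: a=1 b=667/5646 c=-1681/941 d=6727/16938
  seg 2: a=-4 b=347/2823 c=3365/1882 d=-1199/2823
  seg 3: a=0 b=6149/2823 c=-1431/1882 d=-889/22584
  seg 4: a=1 b=-7541/5646 c=-3751/3764 d=3751/11292
S(11/2) = -6671/1882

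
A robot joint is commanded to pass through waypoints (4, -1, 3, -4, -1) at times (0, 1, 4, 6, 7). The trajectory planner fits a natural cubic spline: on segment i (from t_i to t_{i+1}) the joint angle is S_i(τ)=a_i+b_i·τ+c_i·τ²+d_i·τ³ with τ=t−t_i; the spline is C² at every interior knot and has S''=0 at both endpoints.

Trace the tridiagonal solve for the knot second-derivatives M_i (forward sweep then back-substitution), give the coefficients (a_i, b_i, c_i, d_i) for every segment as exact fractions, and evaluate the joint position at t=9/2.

Δ: Δ0=-5, Δ1=4/3, Δ2=-7/2, Δ3=3
row 1: diag=8, rhs=38; c'=3/8, d'=19/4
row 2: denom=10−3·3/8=71/8; d'=(-29−3·19/4)/(71/8)=-346/71
row 3: denom=6−2·16/71=394/71; d'=(39−2·-346/71)/(394/71)=3461/394
back: M3=3461/394
back: M2=-346/71−16/71·3461/394=-1350/197
back: M1=19/4−3/8·-1350/197=1442/197
M: M0=0, M1=1442/197, M2=-1350/197, M3=3461/394, M4=0
seg 0: a=4, c=M0/2=0, d=(M1−M0)/(6·1)=721/591, b=Δ0−h0·(2M0+M1)/6=-3676/591
seg 1: a=-1, c=M1/2=721/197, d=(M2−M1)/(6·3)=-1396/1773, b=Δ1−h1·(2M1+M2)/6=-1513/591
seg 2: a=3, c=M2/2=-675/197, d=(M3−M2)/(6·2)=6161/4728, b=Δ2−h2·(2M2+M3)/6=-1099/591
seg 3: a=-4, c=M3/2=3461/788, d=(M4−M3)/(6·1)=-3461/2364, b=Δ3−h3·(2M3+M4)/6=85/1182
t_q=9/2 → seg 2, τ=1/2; S=3+-1099/591·τ+-675/197·τ²+6161/4728·τ³=17355/12608

  seg 0: a=4 b=-3676/591 c=0 d=721/591
  seg 1: a=-1 b=-1513/591 c=721/197 d=-1396/1773
  seg 2: a=3 b=-1099/591 c=-675/197 d=6161/4728
  seg 3: a=-4 b=85/1182 c=3461/788 d=-3461/2364
S(9/2) = 17355/12608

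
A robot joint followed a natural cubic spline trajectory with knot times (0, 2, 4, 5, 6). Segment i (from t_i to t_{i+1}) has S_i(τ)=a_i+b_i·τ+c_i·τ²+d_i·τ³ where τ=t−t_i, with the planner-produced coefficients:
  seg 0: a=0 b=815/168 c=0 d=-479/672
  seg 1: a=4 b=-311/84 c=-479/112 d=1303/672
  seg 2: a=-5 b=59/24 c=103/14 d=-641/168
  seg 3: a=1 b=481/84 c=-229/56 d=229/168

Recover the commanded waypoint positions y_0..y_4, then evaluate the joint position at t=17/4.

y_0 = S_0(0) = a_0 = 0
y_1 = S_1(0) = a_1 = 4
y_2 = S_2(0) = a_2 = -5
y_3 = S_3(0) = a_3 = 1
y_4 = S_3(1) = 4
t_q=17/4 is in segment 2 (τ=1/4); S_2(τ)=-14283/3584

y_0=0 y_1=4 y_2=-5 y_3=1 y_4=4
S(17/4) = -14283/3584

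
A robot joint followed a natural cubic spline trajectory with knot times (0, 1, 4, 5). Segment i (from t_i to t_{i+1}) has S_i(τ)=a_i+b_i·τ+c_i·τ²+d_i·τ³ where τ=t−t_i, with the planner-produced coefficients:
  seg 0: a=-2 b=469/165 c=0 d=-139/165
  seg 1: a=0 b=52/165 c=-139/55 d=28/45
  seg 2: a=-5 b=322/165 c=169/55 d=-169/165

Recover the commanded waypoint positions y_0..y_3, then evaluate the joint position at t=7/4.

y_0 = S_0(0) = a_0 = -2
y_1 = S_1(0) = a_1 = 0
y_2 = S_2(0) = a_2 = -5
y_3 = S_2(1) = -1
t_q=7/4 is in segment 1 (τ=3/4); S_1(τ)=-203/220

y_0=-2 y_1=0 y_2=-5 y_3=-1
S(7/4) = -203/220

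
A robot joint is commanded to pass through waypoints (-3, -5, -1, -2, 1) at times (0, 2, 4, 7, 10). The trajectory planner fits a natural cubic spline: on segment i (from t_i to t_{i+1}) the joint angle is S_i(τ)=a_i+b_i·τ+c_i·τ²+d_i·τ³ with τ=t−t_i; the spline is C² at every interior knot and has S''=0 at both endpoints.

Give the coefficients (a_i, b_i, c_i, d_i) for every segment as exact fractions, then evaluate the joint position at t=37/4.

Δ: Δ0=-1, Δ1=2, Δ2=-1/3, Δ3=1
row 1: diag=8, rhs=18; c'=1/4, d'=9/4
row 2: denom=10−2·1/4=19/2; d'=(-14−2·9/4)/(19/2)=-37/19
row 3: denom=12−3·6/19=210/19; d'=(8−3·-37/19)/(210/19)=263/210
back: M3=263/210
back: M2=-37/19−6/19·263/210=-82/35
back: M1=9/4−1/4·-82/35=397/140
M: M0=0, M1=397/140, M2=-82/35, M3=263/210, M4=0
seg 0: a=-3, c=M0/2=0, d=(M1−M0)/(6·2)=397/1680, b=Δ0−h0·(2M0+M1)/6=-817/420
seg 1: a=-5, c=M1/2=397/280, d=(M2−M1)/(6·2)=-145/336, b=Δ1−h1·(2M1+M2)/6=187/210
seg 2: a=-1, c=M2/2=-41/35, d=(M3−M2)/(6·3)=151/756, b=Δ2−h2·(2M2+M3)/6=83/60
seg 3: a=-2, c=M3/2=263/420, d=(M4−M3)/(6·3)=-263/3780, b=Δ3−h3·(2M3+M4)/6=-53/210
t_q=37/4 → seg 3, τ=9/4; S=-2+-53/210·τ+263/420·τ²+-263/3780·τ³=-341/1792

  seg 0: a=-3 b=-817/420 c=0 d=397/1680
  seg 1: a=-5 b=187/210 c=397/280 d=-145/336
  seg 2: a=-1 b=83/60 c=-41/35 d=151/756
  seg 3: a=-2 b=-53/210 c=263/420 d=-263/3780
S(37/4) = -341/1792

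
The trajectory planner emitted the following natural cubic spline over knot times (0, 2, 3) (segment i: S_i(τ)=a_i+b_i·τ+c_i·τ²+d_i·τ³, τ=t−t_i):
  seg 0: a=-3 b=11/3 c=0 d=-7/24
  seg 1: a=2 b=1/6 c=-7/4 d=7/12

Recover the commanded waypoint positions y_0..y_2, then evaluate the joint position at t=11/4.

y_0 = S_0(0) = a_0 = -3
y_1 = S_1(0) = a_1 = 2
y_2 = S_1(1) = 1
t_q=11/4 is in segment 1 (τ=3/4); S_1(τ)=355/256

y_0=-3 y_1=2 y_2=1
S(11/4) = 355/256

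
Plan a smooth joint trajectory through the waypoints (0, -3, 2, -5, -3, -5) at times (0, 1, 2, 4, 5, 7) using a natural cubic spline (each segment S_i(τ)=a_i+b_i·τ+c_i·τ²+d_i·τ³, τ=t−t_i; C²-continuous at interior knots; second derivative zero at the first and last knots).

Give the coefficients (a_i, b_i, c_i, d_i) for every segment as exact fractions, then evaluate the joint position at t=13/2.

Δ: Δ0=-3, Δ1=5, Δ2=-7/2, Δ3=2, Δ4=-1
row 1: diag=4, rhs=48; c'=1/4, d'=12
row 2: denom=6−1·1/4=23/4; d'=(-51−1·12)/(23/4)=-252/23
row 3: denom=6−2·8/23=122/23; d'=(33−2·-252/23)/(122/23)=1263/122
row 4: denom=6−1·23/122=709/122; d'=(-18−1·1263/122)/(709/122)=-3459/709
back: M4=-3459/709
back: M3=1263/122−23/122·-3459/709=7992/709
back: M2=-252/23−8/23·7992/709=-10548/709
back: M1=12−1/4·-10548/709=11145/709
M: M0=0, M1=11145/709, M2=-10548/709, M3=7992/709, M4=-3459/709, M5=0
seg 0: a=0, c=M0/2=0, d=(M1−M0)/(6·1)=3715/1418, b=Δ0−h0·(2M0+M1)/6=-7969/1418
seg 1: a=-3, c=M1/2=11145/1418, d=(M2−M1)/(6·1)=-7231/1418, b=Δ1−h1·(2M1+M2)/6=1588/709
seg 2: a=2, c=M2/2=-5274/709, d=(M3−M2)/(6·2)=1545/709, b=Δ2−h2·(2M2+M3)/6=3773/1418
seg 3: a=-5, c=M3/2=3996/709, d=(M4−M3)/(6·1)=-3817/1418, b=Δ3−h3·(2M3+M4)/6=-1339/1418
seg 4: a=-3, c=M4/2=-3459/1418, d=(M5−M4)/(6·2)=1153/2836, b=Δ4−h4·(2M4+M5)/6=1597/709
t_q=13/2 → seg 4, τ=3/2; S=-3+1597/709·τ+-3459/1418·τ²+1153/2836·τ³=-84801/22688

  seg 0: a=0 b=-7969/1418 c=0 d=3715/1418
  seg 1: a=-3 b=1588/709 c=11145/1418 d=-7231/1418
  seg 2: a=2 b=3773/1418 c=-5274/709 d=1545/709
  seg 3: a=-5 b=-1339/1418 c=3996/709 d=-3817/1418
  seg 4: a=-3 b=1597/709 c=-3459/1418 d=1153/2836
S(13/2) = -84801/22688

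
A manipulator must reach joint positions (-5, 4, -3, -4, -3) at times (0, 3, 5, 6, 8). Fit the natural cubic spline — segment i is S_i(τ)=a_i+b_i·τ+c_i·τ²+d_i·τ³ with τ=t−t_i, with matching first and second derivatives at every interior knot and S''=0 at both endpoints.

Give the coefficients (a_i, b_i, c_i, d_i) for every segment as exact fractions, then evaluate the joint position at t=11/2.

Δ: Δ0=3, Δ1=-7/2, Δ2=-1, Δ3=1/2
row 1: diag=10, rhs=-39; c'=1/5, d'=-39/10
row 2: denom=6−2·1/5=28/5; d'=(15−2·-39/10)/(28/5)=57/14
row 3: denom=6−1·5/28=163/28; d'=(9−1·57/14)/(163/28)=138/163
back: M3=138/163
back: M2=57/14−5/28·138/163=639/163
back: M1=-39/10−1/5·639/163=-1527/326
M: M0=0, M1=-1527/326, M2=639/163, M3=138/163, M4=0
seg 0: a=-5, c=M0/2=0, d=(M1−M0)/(6·3)=-509/1956, b=Δ0−h0·(2M0+M1)/6=3483/652
seg 1: a=4, c=M1/2=-1527/652, d=(M2−M1)/(6·2)=935/1304, b=Δ1−h1·(2M1+M2)/6=-549/326
seg 2: a=-3, c=M2/2=639/326, d=(M3−M2)/(6·1)=-167/326, b=Δ2−h2·(2M2+M3)/6=-399/163
seg 3: a=-4, c=M3/2=69/163, d=(M4−M3)/(6·2)=-23/326, b=Δ3−h3·(2M3+M4)/6=-21/326
t_q=11/2 → seg 2, τ=1/2; S=-3+-399/163·τ+639/326·τ²+-167/326·τ³=-9905/2608

  seg 0: a=-5 b=3483/652 c=0 d=-509/1956
  seg 1: a=4 b=-549/326 c=-1527/652 d=935/1304
  seg 2: a=-3 b=-399/163 c=639/326 d=-167/326
  seg 3: a=-4 b=-21/326 c=69/163 d=-23/326
S(11/2) = -9905/2608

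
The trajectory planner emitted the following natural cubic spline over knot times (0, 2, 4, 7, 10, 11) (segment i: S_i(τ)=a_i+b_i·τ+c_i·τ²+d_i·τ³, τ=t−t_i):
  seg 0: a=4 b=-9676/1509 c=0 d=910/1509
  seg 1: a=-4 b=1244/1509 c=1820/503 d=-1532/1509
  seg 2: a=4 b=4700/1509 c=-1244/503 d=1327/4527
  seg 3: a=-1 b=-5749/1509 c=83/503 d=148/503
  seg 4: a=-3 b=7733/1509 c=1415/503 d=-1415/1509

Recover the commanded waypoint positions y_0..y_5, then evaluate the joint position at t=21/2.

y_0 = S_0(0) = a_0 = 4
y_1 = S_1(0) = a_1 = -4
y_2 = S_2(0) = a_2 = 4
y_3 = S_3(0) = a_3 = -1
y_4 = S_4(0) = a_4 = -3
y_5 = S_4(1) = 4
t_q=21/2 is in segment 4 (τ=1/2); S_4(τ)=597/4024

y_0=4 y_1=-4 y_2=4 y_3=-1 y_4=-3 y_5=4
S(21/2) = 597/4024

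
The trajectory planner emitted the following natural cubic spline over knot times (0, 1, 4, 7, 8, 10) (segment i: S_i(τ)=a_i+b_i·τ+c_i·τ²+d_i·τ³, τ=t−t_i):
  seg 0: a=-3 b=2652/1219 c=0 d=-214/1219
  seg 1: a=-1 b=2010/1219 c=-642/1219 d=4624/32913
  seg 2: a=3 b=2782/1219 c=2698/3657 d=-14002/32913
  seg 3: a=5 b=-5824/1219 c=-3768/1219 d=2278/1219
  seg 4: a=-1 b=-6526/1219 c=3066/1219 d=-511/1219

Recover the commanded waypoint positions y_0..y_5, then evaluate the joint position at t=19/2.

y_0 = S_0(0) = a_0 = -3
y_1 = S_1(0) = a_1 = -1
y_2 = S_2(0) = a_2 = 3
y_3 = S_3(0) = a_3 = 5
y_4 = S_4(0) = a_4 = -1
y_5 = S_4(2) = -5
t_q=19/2 is in segment 4 (τ=3/2); S_4(τ)=-46673/9752

y_0=-3 y_1=-1 y_2=3 y_3=5 y_4=-1 y_5=-5
S(19/2) = -46673/9752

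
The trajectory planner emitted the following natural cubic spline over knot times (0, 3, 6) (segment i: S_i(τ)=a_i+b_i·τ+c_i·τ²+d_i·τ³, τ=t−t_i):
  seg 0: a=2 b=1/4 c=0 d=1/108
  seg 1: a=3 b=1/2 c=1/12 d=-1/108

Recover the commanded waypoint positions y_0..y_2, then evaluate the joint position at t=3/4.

y_0=2 y_1=3 y_2=5
S(3/4) = 561/256

y_0 = S_0(0) = a_0 = 2
y_1 = S_1(0) = a_1 = 3
y_2 = S_1(3) = 5
t_q=3/4 is in segment 0 (τ=3/4); S_0(τ)=561/256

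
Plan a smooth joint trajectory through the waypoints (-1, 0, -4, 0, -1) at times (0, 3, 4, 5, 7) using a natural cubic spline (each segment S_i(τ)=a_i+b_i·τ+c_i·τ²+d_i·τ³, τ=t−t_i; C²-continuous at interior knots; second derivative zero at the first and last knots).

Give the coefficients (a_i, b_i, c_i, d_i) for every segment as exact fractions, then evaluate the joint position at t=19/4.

  seg 0: a=-1 b=3095/1068 c=0 d=-913/3204
  seg 1: a=0 b=-2561/534 c=-913/356 d=3589/1068
  seg 2: a=-4 b=167/1068 c=669/89 d=-3923/1068
  seg 3: a=0 b=2227/534 c=-1247/356 d=1247/2136
S(19/4) = -27435/22784

Δ: Δ0=1/3, Δ1=-4, Δ2=4, Δ3=-1/2
row 1: diag=8, rhs=-26; c'=1/8, d'=-13/4
row 2: denom=4−1·1/8=31/8; d'=(48−1·-13/4)/(31/8)=410/31
row 3: denom=6−1·8/31=178/31; d'=(-27−1·410/31)/(178/31)=-1247/178
back: M3=-1247/178
back: M2=410/31−8/31·-1247/178=1338/89
back: M1=-13/4−1/8·1338/89=-913/178
M: M0=0, M1=-913/178, M2=1338/89, M3=-1247/178, M4=0
seg 0: a=-1, c=M0/2=0, d=(M1−M0)/(6·3)=-913/3204, b=Δ0−h0·(2M0+M1)/6=3095/1068
seg 1: a=0, c=M1/2=-913/356, d=(M2−M1)/(6·1)=3589/1068, b=Δ1−h1·(2M1+M2)/6=-2561/534
seg 2: a=-4, c=M2/2=669/89, d=(M3−M2)/(6·1)=-3923/1068, b=Δ2−h2·(2M2+M3)/6=167/1068
seg 3: a=0, c=M3/2=-1247/356, d=(M4−M3)/(6·2)=1247/2136, b=Δ3−h3·(2M3+M4)/6=2227/534
t_q=19/4 → seg 2, τ=3/4; S=-4+167/1068·τ+669/89·τ²+-3923/1068·τ³=-27435/22784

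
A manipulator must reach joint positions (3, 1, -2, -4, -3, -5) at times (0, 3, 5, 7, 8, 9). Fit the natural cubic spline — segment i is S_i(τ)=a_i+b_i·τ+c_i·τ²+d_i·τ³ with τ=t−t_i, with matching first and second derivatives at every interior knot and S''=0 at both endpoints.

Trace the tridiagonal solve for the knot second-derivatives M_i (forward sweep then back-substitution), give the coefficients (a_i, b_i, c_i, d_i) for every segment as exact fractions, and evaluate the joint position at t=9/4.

Δ: Δ0=-2/3, Δ1=-3/2, Δ2=-1, Δ3=1, Δ4=-2
row 1: diag=10, rhs=-5; c'=1/5, d'=-1/2
row 2: denom=8−2·1/5=38/5; d'=(3−2·-1/2)/(38/5)=10/19
row 3: denom=6−2·5/19=104/19; d'=(12−2·10/19)/(104/19)=2
row 4: denom=4−1·19/104=397/104; d'=(-18−1·2)/(397/104)=-2080/397
back: M4=-2080/397
back: M3=2−19/104·-2080/397=1174/397
back: M2=10/19−5/19·1174/397=-100/397
back: M1=-1/2−1/5·-100/397=-357/794
M: M0=0, M1=-357/794, M2=-100/397, M3=1174/397, M4=-2080/397, M5=0
seg 0: a=3, c=M0/2=0, d=(M1−M0)/(6·3)=-119/4764, b=Δ0−h0·(2M0+M1)/6=-2105/4764
seg 1: a=1, c=M1/2=-357/1588, d=(M2−M1)/(6·2)=157/9528, b=Δ1−h1·(2M1+M2)/6=-2659/2382
seg 2: a=-2, c=M2/2=-50/397, d=(M3−M2)/(6·2)=637/2382, b=Δ2−h2·(2M2+M3)/6=-2165/1191
seg 3: a=-4, c=M3/2=587/397, d=(M4−M3)/(6·1)=-1627/1191, b=Δ3−h3·(2M3+M4)/6=1057/1191
seg 4: a=-3, c=M4/2=-1040/397, d=(M5−M4)/(6·1)=1040/1191, b=Δ4−h4·(2M4+M5)/6=-302/1191
t_q=9/4 → seg 0, τ=9/4; S=3+-2105/4764·τ+0·τ²+-119/4764·τ³=174939/101632

  seg 0: a=3 b=-2105/4764 c=0 d=-119/4764
  seg 1: a=1 b=-2659/2382 c=-357/1588 d=157/9528
  seg 2: a=-2 b=-2165/1191 c=-50/397 d=637/2382
  seg 3: a=-4 b=1057/1191 c=587/397 d=-1627/1191
  seg 4: a=-3 b=-302/1191 c=-1040/397 d=1040/1191
S(9/4) = 174939/101632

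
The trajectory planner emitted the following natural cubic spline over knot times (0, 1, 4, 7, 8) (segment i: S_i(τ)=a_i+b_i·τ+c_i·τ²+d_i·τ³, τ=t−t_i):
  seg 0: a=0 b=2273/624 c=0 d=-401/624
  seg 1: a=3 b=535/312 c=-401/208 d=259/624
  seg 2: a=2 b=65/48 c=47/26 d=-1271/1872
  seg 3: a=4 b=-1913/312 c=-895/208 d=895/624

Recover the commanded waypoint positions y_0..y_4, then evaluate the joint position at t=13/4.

y_0 = S_0(0) = a_0 = 0
y_1 = S_1(0) = a_1 = 3
y_2 = S_2(0) = a_2 = 2
y_3 = S_3(0) = a_3 = 4
y_4 = S_3(1) = -5
t_q=13/4 is in segment 1 (τ=9/4); S_1(τ)=24309/13312

y_0=0 y_1=3 y_2=2 y_3=4 y_4=-5
S(13/4) = 24309/13312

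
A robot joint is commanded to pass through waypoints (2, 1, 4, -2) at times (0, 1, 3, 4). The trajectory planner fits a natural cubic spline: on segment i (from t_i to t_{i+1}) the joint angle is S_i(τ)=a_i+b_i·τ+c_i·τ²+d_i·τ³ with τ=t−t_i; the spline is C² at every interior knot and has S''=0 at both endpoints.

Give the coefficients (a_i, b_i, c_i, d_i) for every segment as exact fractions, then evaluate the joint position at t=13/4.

  seg 0: a=2 b=-31/16 c=0 d=15/16
  seg 1: a=1 b=7/8 c=45/16 d=-5/4
  seg 2: a=4 b=-23/8 c=-75/16 d=25/16
S(13/4) = 3085/1024

Δ: Δ0=-1, Δ1=3/2, Δ2=-6
row 1: diag=6, rhs=15; c'=1/3, d'=5/2
row 2: denom=6−2·1/3=16/3; d'=(-45−2·5/2)/(16/3)=-75/8
back: M2=-75/8
back: M1=5/2−1/3·-75/8=45/8
M: M0=0, M1=45/8, M2=-75/8, M3=0
seg 0: a=2, c=M0/2=0, d=(M1−M0)/(6·1)=15/16, b=Δ0−h0·(2M0+M1)/6=-31/16
seg 1: a=1, c=M1/2=45/16, d=(M2−M1)/(6·2)=-5/4, b=Δ1−h1·(2M1+M2)/6=7/8
seg 2: a=4, c=M2/2=-75/16, d=(M3−M2)/(6·1)=25/16, b=Δ2−h2·(2M2+M3)/6=-23/8
t_q=13/4 → seg 2, τ=1/4; S=4+-23/8·τ+-75/16·τ²+25/16·τ³=3085/1024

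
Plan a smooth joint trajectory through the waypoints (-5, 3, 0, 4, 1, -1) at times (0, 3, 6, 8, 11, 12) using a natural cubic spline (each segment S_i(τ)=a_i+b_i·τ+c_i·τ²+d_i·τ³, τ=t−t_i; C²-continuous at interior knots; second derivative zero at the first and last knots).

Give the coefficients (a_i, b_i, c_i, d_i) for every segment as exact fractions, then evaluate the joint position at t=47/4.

  seg 0: a=-5 b=3305/833 c=0 d=-3251/22491
  seg 1: a=3 b=54/833 c=-3251/2499 d=788/2499
  seg 2: a=0 b=92/119 c=3841/2499 d=-1154/2499
  seg 3: a=4 b=3448/2499 c=-3083/2499 d=3302/22491
  seg 4: a=1 b=-5144/2499 c=73/833 d=-73/2499
S(47/4) = -27021/53312

Δ: Δ0=8/3, Δ1=-1, Δ2=2, Δ3=-1, Δ4=-2
row 1: diag=12, rhs=-22; c'=1/4, d'=-11/6
row 2: denom=10−3·1/4=37/4; d'=(18−3·-11/6)/(37/4)=94/37
row 3: denom=10−2·8/37=354/37; d'=(-18−2·94/37)/(354/37)=-427/177
row 4: denom=8−3·37/118=833/118; d'=(-6−3·-427/177)/(833/118)=146/833
back: M4=146/833
back: M3=-427/177−37/118·146/833=-6166/2499
back: M2=94/37−8/37·-6166/2499=7682/2499
back: M1=-11/6−1/4·7682/2499=-6502/2499
M: M0=0, M1=-6502/2499, M2=7682/2499, M3=-6166/2499, M4=146/833, M5=0
seg 0: a=-5, c=M0/2=0, d=(M1−M0)/(6·3)=-3251/22491, b=Δ0−h0·(2M0+M1)/6=3305/833
seg 1: a=3, c=M1/2=-3251/2499, d=(M2−M1)/(6·3)=788/2499, b=Δ1−h1·(2M1+M2)/6=54/833
seg 2: a=0, c=M2/2=3841/2499, d=(M3−M2)/(6·2)=-1154/2499, b=Δ2−h2·(2M2+M3)/6=92/119
seg 3: a=4, c=M3/2=-3083/2499, d=(M4−M3)/(6·3)=3302/22491, b=Δ3−h3·(2M3+M4)/6=3448/2499
seg 4: a=1, c=M4/2=73/833, d=(M5−M4)/(6·1)=-73/2499, b=Δ4−h4·(2M4+M5)/6=-5144/2499
t_q=47/4 → seg 4, τ=3/4; S=1+-5144/2499·τ+73/833·τ²+-73/2499·τ³=-27021/53312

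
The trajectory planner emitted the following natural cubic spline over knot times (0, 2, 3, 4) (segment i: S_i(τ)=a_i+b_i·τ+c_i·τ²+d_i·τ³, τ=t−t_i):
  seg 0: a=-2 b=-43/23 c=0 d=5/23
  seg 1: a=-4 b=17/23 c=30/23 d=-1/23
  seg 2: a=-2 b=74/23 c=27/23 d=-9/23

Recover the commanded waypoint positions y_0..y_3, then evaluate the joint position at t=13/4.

y_0 = S_0(0) = a_0 = -2
y_1 = S_1(0) = a_1 = -4
y_2 = S_2(0) = a_2 = -2
y_3 = S_2(1) = 2
t_q=13/4 is in segment 2 (τ=1/4); S_2(τ)=-1661/1472

y_0=-2 y_1=-4 y_2=-2 y_3=2
S(13/4) = -1661/1472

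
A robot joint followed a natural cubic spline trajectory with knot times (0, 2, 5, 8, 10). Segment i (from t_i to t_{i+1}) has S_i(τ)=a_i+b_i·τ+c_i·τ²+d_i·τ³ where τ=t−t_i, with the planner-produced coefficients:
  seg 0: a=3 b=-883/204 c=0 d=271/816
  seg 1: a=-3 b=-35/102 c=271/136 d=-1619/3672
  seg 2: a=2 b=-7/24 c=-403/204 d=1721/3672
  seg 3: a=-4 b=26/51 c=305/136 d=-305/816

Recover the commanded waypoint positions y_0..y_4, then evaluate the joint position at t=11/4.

y_0 = S_0(0) = a_0 = 3
y_1 = S_1(0) = a_1 = -3
y_2 = S_2(0) = a_2 = 2
y_3 = S_3(0) = a_3 = -4
y_4 = S_3(2) = 3
t_q=11/4 is in segment 1 (τ=3/4); S_1(τ)=-20215/8704

y_0=3 y_1=-3 y_2=2 y_3=-4 y_4=3
S(11/4) = -20215/8704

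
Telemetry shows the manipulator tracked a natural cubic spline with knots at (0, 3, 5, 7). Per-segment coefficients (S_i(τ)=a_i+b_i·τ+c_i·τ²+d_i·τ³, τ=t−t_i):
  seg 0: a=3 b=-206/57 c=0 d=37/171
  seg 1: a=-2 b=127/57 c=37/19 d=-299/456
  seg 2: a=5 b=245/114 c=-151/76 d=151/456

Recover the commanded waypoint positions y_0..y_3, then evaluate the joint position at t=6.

y_0=3 y_1=-2 y_2=5 y_3=4
S(6) = 835/152

y_0 = S_0(0) = a_0 = 3
y_1 = S_1(0) = a_1 = -2
y_2 = S_2(0) = a_2 = 5
y_3 = S_2(2) = 4
t_q=6 is in segment 2 (τ=1); S_2(τ)=835/152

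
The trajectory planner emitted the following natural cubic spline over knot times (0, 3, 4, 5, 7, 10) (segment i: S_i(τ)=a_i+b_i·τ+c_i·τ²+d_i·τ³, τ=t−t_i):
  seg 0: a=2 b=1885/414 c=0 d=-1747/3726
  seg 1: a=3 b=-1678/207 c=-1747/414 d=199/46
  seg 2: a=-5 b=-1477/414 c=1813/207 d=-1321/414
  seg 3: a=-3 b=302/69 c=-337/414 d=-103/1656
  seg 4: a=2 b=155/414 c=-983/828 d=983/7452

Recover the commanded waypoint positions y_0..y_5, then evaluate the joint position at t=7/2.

y_0 = S_0(0) = a_0 = 2
y_1 = S_1(0) = a_1 = 3
y_2 = S_2(0) = a_2 = -5
y_3 = S_3(0) = a_3 = -3
y_4 = S_4(0) = a_4 = 2
y_5 = S_4(3) = -4
t_q=7/2 is in segment 1 (τ=1/2); S_1(τ)=-5191/3312

y_0=2 y_1=3 y_2=-5 y_3=-3 y_4=2 y_5=-4
S(7/2) = -5191/3312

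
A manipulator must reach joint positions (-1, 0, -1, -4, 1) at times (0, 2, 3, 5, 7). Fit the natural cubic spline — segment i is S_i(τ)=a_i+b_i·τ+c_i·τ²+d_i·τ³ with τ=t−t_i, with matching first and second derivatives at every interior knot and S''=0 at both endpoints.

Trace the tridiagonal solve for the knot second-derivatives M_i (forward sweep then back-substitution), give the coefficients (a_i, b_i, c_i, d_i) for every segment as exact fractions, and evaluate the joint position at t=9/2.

Δ: Δ0=1/2, Δ1=-1, Δ2=-3/2, Δ3=5/2
row 1: diag=6, rhs=-9; c'=1/6, d'=-3/2
row 2: denom=6−1·1/6=35/6; d'=(-3−1·-3/2)/(35/6)=-9/35
row 3: denom=8−2·12/35=256/35; d'=(24−2·-9/35)/(256/35)=429/128
back: M3=429/128
back: M2=-9/35−12/35·429/128=-45/32
back: M1=-3/2−1/6·-45/32=-81/64
M: M0=0, M1=-81/64, M2=-45/32, M3=429/128, M4=0
seg 0: a=-1, c=M0/2=0, d=(M1−M0)/(6·2)=-27/256, b=Δ0−h0·(2M0+M1)/6=59/64
seg 1: a=0, c=M1/2=-81/128, d=(M2−M1)/(6·1)=-3/128, b=Δ1−h1·(2M1+M2)/6=-11/32
seg 2: a=-1, c=M2/2=-45/64, d=(M3−M2)/(6·2)=203/512, b=Δ2−h2·(2M2+M3)/6=-215/128
seg 3: a=-4, c=M3/2=429/256, d=(M4−M3)/(6·2)=-143/512, b=Δ3−h3·(2M3+M4)/6=17/64
t_q=9/2 → seg 2, τ=3/2; S=-1+-215/128·τ+-45/64·τ²+203/512·τ³=-15415/4096

  seg 0: a=-1 b=59/64 c=0 d=-27/256
  seg 1: a=0 b=-11/32 c=-81/128 d=-3/128
  seg 2: a=-1 b=-215/128 c=-45/64 d=203/512
  seg 3: a=-4 b=17/64 c=429/256 d=-143/512
S(9/2) = -15415/4096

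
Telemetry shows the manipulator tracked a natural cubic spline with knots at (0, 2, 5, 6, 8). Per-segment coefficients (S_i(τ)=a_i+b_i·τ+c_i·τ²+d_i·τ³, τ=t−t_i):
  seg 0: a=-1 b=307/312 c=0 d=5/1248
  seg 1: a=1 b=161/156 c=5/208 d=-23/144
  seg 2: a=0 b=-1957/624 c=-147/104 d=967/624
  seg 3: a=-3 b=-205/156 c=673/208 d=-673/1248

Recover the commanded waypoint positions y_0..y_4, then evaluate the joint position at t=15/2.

y_0=-1 y_1=1 y_2=0 y_3=-3 y_4=3
S(15/2) = 1627/3328

y_0 = S_0(0) = a_0 = -1
y_1 = S_1(0) = a_1 = 1
y_2 = S_2(0) = a_2 = 0
y_3 = S_3(0) = a_3 = -3
y_4 = S_3(2) = 3
t_q=15/2 is in segment 3 (τ=3/2); S_3(τ)=1627/3328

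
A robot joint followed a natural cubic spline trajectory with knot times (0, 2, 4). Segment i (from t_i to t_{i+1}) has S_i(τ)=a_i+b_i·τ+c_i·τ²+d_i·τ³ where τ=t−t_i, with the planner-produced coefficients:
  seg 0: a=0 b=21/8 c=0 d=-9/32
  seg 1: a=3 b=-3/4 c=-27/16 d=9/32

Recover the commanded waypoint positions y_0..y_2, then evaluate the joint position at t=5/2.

y_0=0 y_1=3 y_2=-3
S(5/2) = 573/256

y_0 = S_0(0) = a_0 = 0
y_1 = S_1(0) = a_1 = 3
y_2 = S_1(2) = -3
t_q=5/2 is in segment 1 (τ=1/2); S_1(τ)=573/256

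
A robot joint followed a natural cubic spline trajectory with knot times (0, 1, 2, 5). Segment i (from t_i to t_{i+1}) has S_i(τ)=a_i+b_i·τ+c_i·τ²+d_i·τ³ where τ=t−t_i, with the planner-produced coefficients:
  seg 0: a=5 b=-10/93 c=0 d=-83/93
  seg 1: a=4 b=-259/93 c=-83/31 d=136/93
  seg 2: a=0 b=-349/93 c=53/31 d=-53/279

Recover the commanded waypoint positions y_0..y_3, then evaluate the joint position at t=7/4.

y_0=5 y_1=4 y_2=0 y_3=-1
S(7/4) = 507/496

y_0 = S_0(0) = a_0 = 5
y_1 = S_1(0) = a_1 = 4
y_2 = S_2(0) = a_2 = 0
y_3 = S_2(3) = -1
t_q=7/4 is in segment 1 (τ=3/4); S_1(τ)=507/496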